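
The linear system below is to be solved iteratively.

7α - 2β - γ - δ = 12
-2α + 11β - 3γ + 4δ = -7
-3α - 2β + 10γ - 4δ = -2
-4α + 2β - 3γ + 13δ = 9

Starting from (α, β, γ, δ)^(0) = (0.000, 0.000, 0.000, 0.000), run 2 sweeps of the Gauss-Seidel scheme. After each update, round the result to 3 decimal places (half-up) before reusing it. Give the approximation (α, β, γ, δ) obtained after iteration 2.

Iteration 1:
  α = (12 - (-2)·0.000 - (-1)·0.000 - (-1)·0.000) / (7) = 1.714
  β = (-7 - (-2)·1.714 - (-3)·0.000 - (4)·0.000) / (11) = -0.325
  γ = (-2 - (-3)·1.714 - (-2)·-0.325 - (-4)·0.000) / (10) = 0.249
  δ = (9 - (-4)·1.714 - (2)·-0.325 - (-3)·0.249) / (13) = 1.327
Iteration 2:
  α = (12 - (-2)·-0.325 - (-1)·0.249 - (-1)·1.327) / (7) = 1.847
  β = (-7 - (-2)·1.847 - (-3)·0.249 - (4)·1.327) / (11) = -0.715
  γ = (-2 - (-3)·1.847 - (-2)·-0.715 - (-4)·1.327) / (10) = 0.742
  δ = (9 - (-4)·1.847 - (2)·-0.715 - (-3)·0.742) / (13) = 1.542

(1.847, -0.715, 0.742, 1.542)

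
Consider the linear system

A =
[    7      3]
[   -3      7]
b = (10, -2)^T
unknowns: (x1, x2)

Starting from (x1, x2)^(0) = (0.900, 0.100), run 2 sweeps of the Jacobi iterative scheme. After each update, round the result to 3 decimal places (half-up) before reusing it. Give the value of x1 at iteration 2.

Iteration 1:
  x1 = (10 - (3)·0.100) / (7) = 1.386
  x2 = (-2 - (-3)·0.900) / (7) = 0.100
Iteration 2:
  x1 = (10 - (3)·0.100) / (7) = 1.386
  x2 = (-2 - (-3)·1.386) / (7) = 0.308

1.386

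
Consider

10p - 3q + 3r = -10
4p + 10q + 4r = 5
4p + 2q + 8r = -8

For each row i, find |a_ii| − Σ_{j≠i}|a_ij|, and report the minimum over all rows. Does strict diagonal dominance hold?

2

row 1: |10| − (3+3) = 4
row 2: |10| − (4+4) = 2
row 3: |8| − (4+2) = 2
minimum over rows = 2 → strictly diagonally dominant (convergence guaranteed)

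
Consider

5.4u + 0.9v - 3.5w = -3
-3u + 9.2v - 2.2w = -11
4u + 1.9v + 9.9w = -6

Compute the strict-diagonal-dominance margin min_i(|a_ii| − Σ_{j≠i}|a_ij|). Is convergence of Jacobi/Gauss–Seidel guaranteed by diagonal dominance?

1

row 1: |5.4| − (0.9+3.5) = 1
row 2: |9.2| − (3+2.2) = 4
row 3: |9.9| − (4+1.9) = 4
minimum over rows = 1 → strictly diagonally dominant (convergence guaranteed)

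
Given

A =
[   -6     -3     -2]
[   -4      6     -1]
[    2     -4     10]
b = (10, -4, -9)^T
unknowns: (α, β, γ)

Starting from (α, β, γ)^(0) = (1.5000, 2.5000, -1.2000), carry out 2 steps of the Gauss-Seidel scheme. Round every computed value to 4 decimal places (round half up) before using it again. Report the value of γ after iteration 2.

Iteration 1:
  α = (10 - (-3)·2.5000 - (-2)·-1.2000) / (-6) = -2.5167
  β = (-4 - (-4)·-2.5167 - (-1)·-1.2000) / (6) = -2.5445
  γ = (-9 - (2)·-2.5167 - (-4)·-2.5445) / (10) = -1.4145
Iteration 2:
  α = (10 - (-3)·-2.5445 - (-2)·-1.4145) / (-6) = 0.0771
  β = (-4 - (-4)·0.0771 - (-1)·-1.4145) / (6) = -0.8510
  γ = (-9 - (2)·0.0771 - (-4)·-0.8510) / (10) = -1.2558

-1.2558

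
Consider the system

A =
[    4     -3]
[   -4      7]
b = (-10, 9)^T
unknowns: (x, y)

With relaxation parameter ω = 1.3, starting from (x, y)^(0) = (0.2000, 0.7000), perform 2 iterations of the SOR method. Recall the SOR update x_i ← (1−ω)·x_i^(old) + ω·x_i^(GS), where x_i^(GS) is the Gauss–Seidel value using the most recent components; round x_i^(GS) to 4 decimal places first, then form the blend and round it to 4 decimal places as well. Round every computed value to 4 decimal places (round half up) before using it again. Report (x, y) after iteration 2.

Iteration 1:
  x: GS value = (-10 - (-3)·0.7000) / (4) = -1.9750;  x ← (1−ω)·0.2000 + ω·-1.9750 = -2.6275
  y: GS value = (9 - (-4)·-2.6275) / (7) = -0.2157;  y ← (1−ω)·0.7000 + ω·-0.2157 = -0.4904
Iteration 2:
  x: GS value = (-10 - (-3)·-0.4904) / (4) = -2.8678;  x ← (1−ω)·-2.6275 + ω·-2.8678 = -2.9399
  y: GS value = (9 - (-4)·-2.9399) / (7) = -0.3942;  y ← (1−ω)·-0.4904 + ω·-0.3942 = -0.3653

(-2.9399, -0.3653)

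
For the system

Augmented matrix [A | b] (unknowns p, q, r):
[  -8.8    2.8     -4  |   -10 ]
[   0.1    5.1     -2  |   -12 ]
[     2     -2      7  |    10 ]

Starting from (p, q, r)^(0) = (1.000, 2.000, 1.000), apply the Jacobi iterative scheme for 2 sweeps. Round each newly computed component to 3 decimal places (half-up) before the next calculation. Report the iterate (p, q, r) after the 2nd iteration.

Iteration 1:
  p = (-10 - (2.8)·2.000 - (-4)·1.000) / (-8.8) = 1.318
  q = (-12 - (0.1)·1.000 - (-2)·1.000) / (5.1) = -1.980
  r = (10 - (2)·1.000 - (-2)·2.000) / (7) = 1.714
Iteration 2:
  p = (-10 - (2.8)·-1.980 - (-4)·1.714) / (-8.8) = -0.273
  q = (-12 - (0.1)·1.318 - (-2)·1.714) / (5.1) = -1.707
  r = (10 - (2)·1.318 - (-2)·-1.980) / (7) = 0.486

(-0.273, -1.707, 0.486)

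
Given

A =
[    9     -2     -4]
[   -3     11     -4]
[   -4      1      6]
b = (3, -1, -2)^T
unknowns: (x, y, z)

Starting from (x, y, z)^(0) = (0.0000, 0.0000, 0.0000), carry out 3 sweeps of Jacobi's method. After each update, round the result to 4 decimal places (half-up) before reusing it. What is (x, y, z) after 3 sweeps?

(0.2637, -0.0808, -0.2031)

Iteration 1:
  x = (3 - (-2)·0.0000 - (-4)·0.0000) / (9) = 0.3333
  y = (-1 - (-3)·0.0000 - (-4)·0.0000) / (11) = -0.0909
  z = (-2 - (-4)·0.0000 - (1)·0.0000) / (6) = -0.3333
Iteration 2:
  x = (3 - (-2)·-0.0909 - (-4)·-0.3333) / (9) = 0.1650
  y = (-1 - (-3)·0.3333 - (-4)·-0.3333) / (11) = -0.1212
  z = (-2 - (-4)·0.3333 - (1)·-0.0909) / (6) = -0.0960
Iteration 3:
  x = (3 - (-2)·-0.1212 - (-4)·-0.0960) / (9) = 0.2637
  y = (-1 - (-3)·0.1650 - (-4)·-0.0960) / (11) = -0.0808
  z = (-2 - (-4)·0.1650 - (1)·-0.1212) / (6) = -0.2031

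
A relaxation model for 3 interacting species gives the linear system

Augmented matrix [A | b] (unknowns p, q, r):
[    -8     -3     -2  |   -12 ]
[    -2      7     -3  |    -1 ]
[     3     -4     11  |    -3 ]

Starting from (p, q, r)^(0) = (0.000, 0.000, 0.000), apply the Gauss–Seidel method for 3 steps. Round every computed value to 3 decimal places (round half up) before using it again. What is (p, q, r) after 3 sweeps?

Iteration 1:
  p = (-12 - (-3)·0.000 - (-2)·0.000) / (-8) = 1.500
  q = (-1 - (-2)·1.500 - (-3)·0.000) / (7) = 0.286
  r = (-3 - (3)·1.500 - (-4)·0.286) / (11) = -0.578
Iteration 2:
  p = (-12 - (-3)·0.286 - (-2)·-0.578) / (-8) = 1.537
  q = (-1 - (-2)·1.537 - (-3)·-0.578) / (7) = 0.049
  r = (-3 - (3)·1.537 - (-4)·0.049) / (11) = -0.674
Iteration 3:
  p = (-12 - (-3)·0.049 - (-2)·-0.674) / (-8) = 1.650
  q = (-1 - (-2)·1.650 - (-3)·-0.674) / (7) = 0.040
  r = (-3 - (3)·1.650 - (-4)·0.040) / (11) = -0.708

(1.650, 0.040, -0.708)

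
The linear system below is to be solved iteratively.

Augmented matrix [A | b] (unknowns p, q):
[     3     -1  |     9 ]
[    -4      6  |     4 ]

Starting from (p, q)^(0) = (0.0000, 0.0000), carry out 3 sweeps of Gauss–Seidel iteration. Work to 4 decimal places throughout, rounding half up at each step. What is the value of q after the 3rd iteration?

Iteration 1:
  p = (9 - (-1)·0.0000) / (3) = 3.0000
  q = (4 - (-4)·3.0000) / (6) = 2.6667
Iteration 2:
  p = (9 - (-1)·2.6667) / (3) = 3.8889
  q = (4 - (-4)·3.8889) / (6) = 3.2593
Iteration 3:
  p = (9 - (-1)·3.2593) / (3) = 4.0864
  q = (4 - (-4)·4.0864) / (6) = 3.3909

3.3909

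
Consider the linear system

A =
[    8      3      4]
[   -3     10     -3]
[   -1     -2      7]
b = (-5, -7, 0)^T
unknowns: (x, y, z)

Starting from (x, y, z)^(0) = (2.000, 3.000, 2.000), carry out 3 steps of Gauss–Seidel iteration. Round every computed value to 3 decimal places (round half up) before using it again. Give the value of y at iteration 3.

Iteration 1:
  x = (-5 - (3)·3.000 - (4)·2.000) / (8) = -2.750
  y = (-7 - (-3)·-2.750 - (-3)·2.000) / (10) = -0.925
  z = (0 - (-1)·-2.750 - (-2)·-0.925) / (7) = -0.657
Iteration 2:
  x = (-5 - (3)·-0.925 - (4)·-0.657) / (8) = 0.050
  y = (-7 - (-3)·0.050 - (-3)·-0.657) / (10) = -0.882
  z = (0 - (-1)·0.050 - (-2)·-0.882) / (7) = -0.245
Iteration 3:
  x = (-5 - (3)·-0.882 - (4)·-0.245) / (8) = -0.172
  y = (-7 - (-3)·-0.172 - (-3)·-0.245) / (10) = -0.825
  z = (0 - (-1)·-0.172 - (-2)·-0.825) / (7) = -0.260

-0.825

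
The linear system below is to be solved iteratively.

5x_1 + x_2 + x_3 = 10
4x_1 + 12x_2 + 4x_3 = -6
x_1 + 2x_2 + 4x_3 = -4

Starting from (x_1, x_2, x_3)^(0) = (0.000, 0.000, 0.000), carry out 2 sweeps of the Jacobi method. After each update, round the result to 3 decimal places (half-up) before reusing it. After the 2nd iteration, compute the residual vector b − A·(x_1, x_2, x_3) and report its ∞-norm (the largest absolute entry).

0.583

Iteration 1:
  x_1 = (10 - (1)·0.000 - (1)·0.000) / (5) = 2.000
  x_2 = (-6 - (4)·0.000 - (4)·0.000) / (12) = -0.500
  x_3 = (-4 - (1)·0.000 - (2)·0.000) / (4) = -1.000
Iteration 2:
  x_1 = (10 - (1)·-0.500 - (1)·-1.000) / (5) = 2.300
  x_2 = (-6 - (4)·2.000 - (4)·-1.000) / (12) = -0.833
  x_3 = (-4 - (1)·2.000 - (2)·-0.500) / (4) = -1.250
Residual b − A·x = (0.583, -0.204, 0.366); ∞-norm = 0.583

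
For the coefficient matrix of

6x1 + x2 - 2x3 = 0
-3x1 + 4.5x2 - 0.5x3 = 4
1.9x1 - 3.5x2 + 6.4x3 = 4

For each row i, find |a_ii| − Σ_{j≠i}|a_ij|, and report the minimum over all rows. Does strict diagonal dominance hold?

row 1: |6| − (1+2) = 3
row 2: |4.5| − (3+0.5) = 1
row 3: |6.4| − (1.9+3.5) = 1
minimum over rows = 1 → strictly diagonally dominant (convergence guaranteed)

1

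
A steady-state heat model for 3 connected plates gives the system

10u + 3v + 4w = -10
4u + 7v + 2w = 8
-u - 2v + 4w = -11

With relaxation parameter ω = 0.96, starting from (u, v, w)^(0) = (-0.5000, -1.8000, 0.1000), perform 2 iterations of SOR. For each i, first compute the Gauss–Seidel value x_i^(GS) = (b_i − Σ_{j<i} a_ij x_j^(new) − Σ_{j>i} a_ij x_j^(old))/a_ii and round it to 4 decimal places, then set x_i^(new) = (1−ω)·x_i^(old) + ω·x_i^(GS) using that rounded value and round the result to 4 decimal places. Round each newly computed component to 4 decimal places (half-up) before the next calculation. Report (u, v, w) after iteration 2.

(-0.5225, 2.0231, -1.8802)

Iteration 1:
  u: GS value = (-10 - (3)·-1.8000 - (4)·0.1000) / (10) = -0.5000;  u ← (1−ω)·-0.5000 + ω·-0.5000 = -0.5000
  v: GS value = (8 - (4)·-0.5000 - (2)·0.1000) / (7) = 1.4000;  v ← (1−ω)·-1.8000 + ω·1.4000 = 1.2720
  w: GS value = (-11 - (-1)·-0.5000 - (-2)·1.2720) / (4) = -2.2390;  w ← (1−ω)·0.1000 + ω·-2.2390 = -2.1454
Iteration 2:
  u: GS value = (-10 - (3)·1.2720 - (4)·-2.1454) / (10) = -0.5234;  u ← (1−ω)·-0.5000 + ω·-0.5234 = -0.5225
  v: GS value = (8 - (4)·-0.5225 - (2)·-2.1454) / (7) = 2.0544;  v ← (1−ω)·1.2720 + ω·2.0544 = 2.0231
  w: GS value = (-11 - (-1)·-0.5225 - (-2)·2.0231) / (4) = -1.8691;  w ← (1−ω)·-2.1454 + ω·-1.8691 = -1.8802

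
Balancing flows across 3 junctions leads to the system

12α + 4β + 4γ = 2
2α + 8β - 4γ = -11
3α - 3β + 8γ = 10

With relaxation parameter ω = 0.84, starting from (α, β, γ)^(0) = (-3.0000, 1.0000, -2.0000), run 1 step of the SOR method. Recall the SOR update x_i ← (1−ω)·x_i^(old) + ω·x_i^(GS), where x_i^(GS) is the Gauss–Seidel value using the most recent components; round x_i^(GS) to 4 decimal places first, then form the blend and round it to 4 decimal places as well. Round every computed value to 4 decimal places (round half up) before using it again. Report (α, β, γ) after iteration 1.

Iteration 1:
  α: GS value = (2 - (4)·1.0000 - (4)·-2.0000) / (12) = 0.5000;  α ← (1−ω)·-3.0000 + ω·0.5000 = -0.0600
  β: GS value = (-11 - (2)·-0.0600 - (-4)·-2.0000) / (8) = -2.3600;  β ← (1−ω)·1.0000 + ω·-2.3600 = -1.8224
  γ: GS value = (10 - (3)·-0.0600 - (-3)·-1.8224) / (8) = 0.5891;  γ ← (1−ω)·-2.0000 + ω·0.5891 = 0.1748

(-0.0600, -1.8224, 0.1748)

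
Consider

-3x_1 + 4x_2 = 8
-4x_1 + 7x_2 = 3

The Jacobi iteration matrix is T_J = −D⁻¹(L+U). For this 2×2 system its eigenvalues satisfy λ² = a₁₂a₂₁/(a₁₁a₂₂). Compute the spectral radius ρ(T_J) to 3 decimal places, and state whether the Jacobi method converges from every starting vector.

0.873

a₁₂a₂₁/(a₁₁a₂₂) = (4)·(-4) / ((-3)·(7)) = 0.761905
ρ = √|0.761905| = √0.761905 = 0.873
ρ < 1, so Jacobi converges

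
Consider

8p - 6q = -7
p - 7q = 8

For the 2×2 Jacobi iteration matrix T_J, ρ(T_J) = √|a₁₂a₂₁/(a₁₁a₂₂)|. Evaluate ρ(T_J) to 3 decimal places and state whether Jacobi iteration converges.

0.327

a₁₂a₂₁/(a₁₁a₂₂) = (-6)·(1) / ((8)·(-7)) = 0.107143
ρ = √|0.107143| = √0.107143 = 0.327
ρ < 1, so Jacobi converges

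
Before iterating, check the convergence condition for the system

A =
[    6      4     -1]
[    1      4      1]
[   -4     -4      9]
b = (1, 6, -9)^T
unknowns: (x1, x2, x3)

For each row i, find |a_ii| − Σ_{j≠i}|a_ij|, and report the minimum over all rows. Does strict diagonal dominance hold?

row 1: |6| − (4+1) = 1
row 2: |4| − (1+1) = 2
row 3: |9| − (4+4) = 1
minimum over rows = 1 → strictly diagonally dominant (convergence guaranteed)

1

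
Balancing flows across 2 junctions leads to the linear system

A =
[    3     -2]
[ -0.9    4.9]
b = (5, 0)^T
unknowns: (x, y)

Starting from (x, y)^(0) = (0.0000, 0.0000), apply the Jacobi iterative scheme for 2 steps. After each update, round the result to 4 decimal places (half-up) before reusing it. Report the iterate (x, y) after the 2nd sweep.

Iteration 1:
  x = (5 - (-2)·0.0000) / (3) = 1.6667
  y = (0 - (-0.9)·0.0000) / (4.9) = 0.0000
Iteration 2:
  x = (5 - (-2)·0.0000) / (3) = 1.6667
  y = (0 - (-0.9)·1.6667) / (4.9) = 0.3061

(1.6667, 0.3061)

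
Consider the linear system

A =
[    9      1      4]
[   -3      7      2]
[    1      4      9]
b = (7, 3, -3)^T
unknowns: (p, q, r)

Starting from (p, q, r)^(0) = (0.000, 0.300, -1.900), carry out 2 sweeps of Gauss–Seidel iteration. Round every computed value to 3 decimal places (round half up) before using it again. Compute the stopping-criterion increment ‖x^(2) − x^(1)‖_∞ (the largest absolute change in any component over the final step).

Iteration 1:
  p = (7 - (1)·0.300 - (4)·-1.900) / (9) = 1.589
  q = (3 - (-3)·1.589 - (2)·-1.900) / (7) = 1.652
  r = (-3 - (1)·1.589 - (4)·1.652) / (9) = -1.244
Iteration 2:
  p = (7 - (1)·1.652 - (4)·-1.244) / (9) = 1.147
  q = (3 - (-3)·1.147 - (2)·-1.244) / (7) = 1.276
  r = (-3 - (1)·1.147 - (4)·1.276) / (9) = -1.028
Change: (-0.442, -0.376, 0.216) → max |·| = 0.442

0.442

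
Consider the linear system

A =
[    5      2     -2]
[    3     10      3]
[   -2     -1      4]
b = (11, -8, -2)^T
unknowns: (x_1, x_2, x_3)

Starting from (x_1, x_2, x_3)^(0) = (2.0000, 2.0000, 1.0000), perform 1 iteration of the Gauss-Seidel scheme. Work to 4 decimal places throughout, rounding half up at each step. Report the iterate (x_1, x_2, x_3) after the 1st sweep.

(1.8000, -1.6400, -0.0100)

Iteration 1:
  x_1 = (11 - (2)·2.0000 - (-2)·1.0000) / (5) = 1.8000
  x_2 = (-8 - (3)·1.8000 - (3)·1.0000) / (10) = -1.6400
  x_3 = (-2 - (-2)·1.8000 - (-1)·-1.6400) / (4) = -0.0100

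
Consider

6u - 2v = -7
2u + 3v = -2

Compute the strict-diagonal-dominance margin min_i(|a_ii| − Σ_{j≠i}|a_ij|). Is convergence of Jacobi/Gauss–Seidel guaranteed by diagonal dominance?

row 1: |6| − (2) = 4
row 2: |3| − (2) = 1
minimum over rows = 1 → strictly diagonally dominant (convergence guaranteed)

1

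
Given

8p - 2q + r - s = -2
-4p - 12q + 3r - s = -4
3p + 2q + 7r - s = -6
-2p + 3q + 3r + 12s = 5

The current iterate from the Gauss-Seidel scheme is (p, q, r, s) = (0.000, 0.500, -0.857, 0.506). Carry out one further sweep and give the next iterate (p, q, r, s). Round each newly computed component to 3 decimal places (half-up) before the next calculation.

(0.045, 0.062, -0.822, 0.614)

One sweep:
  p = (-2 - (-2)·0.500 - (1)·-0.857 - (-1)·0.506) / (8) = 0.045
  q = (-4 - (-4)·0.045 - (3)·-0.857 - (-1)·0.506) / (-12) = 0.062
  r = (-6 - (3)·0.045 - (2)·0.062 - (-1)·0.506) / (7) = -0.822
  s = (5 - (-2)·0.045 - (3)·0.062 - (3)·-0.822) / (12) = 0.614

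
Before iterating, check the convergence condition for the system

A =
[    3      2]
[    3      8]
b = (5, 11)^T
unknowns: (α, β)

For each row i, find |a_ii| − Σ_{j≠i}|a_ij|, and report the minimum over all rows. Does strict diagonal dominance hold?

1

row 1: |3| − (2) = 1
row 2: |8| − (3) = 5
minimum over rows = 1 → strictly diagonally dominant (convergence guaranteed)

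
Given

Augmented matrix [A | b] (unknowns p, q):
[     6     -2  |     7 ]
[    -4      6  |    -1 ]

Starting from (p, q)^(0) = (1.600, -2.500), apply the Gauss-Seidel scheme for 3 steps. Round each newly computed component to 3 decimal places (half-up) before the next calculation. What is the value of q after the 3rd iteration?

Iteration 1:
  p = (7 - (-2)·-2.500) / (6) = 0.333
  q = (-1 - (-4)·0.333) / (6) = 0.055
Iteration 2:
  p = (7 - (-2)·0.055) / (6) = 1.185
  q = (-1 - (-4)·1.185) / (6) = 0.623
Iteration 3:
  p = (7 - (-2)·0.623) / (6) = 1.374
  q = (-1 - (-4)·1.374) / (6) = 0.749

0.749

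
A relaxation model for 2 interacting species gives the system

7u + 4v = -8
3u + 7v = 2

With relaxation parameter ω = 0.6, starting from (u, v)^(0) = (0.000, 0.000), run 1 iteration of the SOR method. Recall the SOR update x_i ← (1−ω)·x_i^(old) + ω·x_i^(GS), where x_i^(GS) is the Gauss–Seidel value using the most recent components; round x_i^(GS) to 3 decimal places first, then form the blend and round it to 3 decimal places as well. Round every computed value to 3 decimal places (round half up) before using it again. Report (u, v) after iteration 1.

(-0.686, 0.348)

Iteration 1:
  u: GS value = (-8 - (4)·0.000) / (7) = -1.143;  u ← (1−ω)·0.000 + ω·-1.143 = -0.686
  v: GS value = (2 - (3)·-0.686) / (7) = 0.580;  v ← (1−ω)·0.000 + ω·0.580 = 0.348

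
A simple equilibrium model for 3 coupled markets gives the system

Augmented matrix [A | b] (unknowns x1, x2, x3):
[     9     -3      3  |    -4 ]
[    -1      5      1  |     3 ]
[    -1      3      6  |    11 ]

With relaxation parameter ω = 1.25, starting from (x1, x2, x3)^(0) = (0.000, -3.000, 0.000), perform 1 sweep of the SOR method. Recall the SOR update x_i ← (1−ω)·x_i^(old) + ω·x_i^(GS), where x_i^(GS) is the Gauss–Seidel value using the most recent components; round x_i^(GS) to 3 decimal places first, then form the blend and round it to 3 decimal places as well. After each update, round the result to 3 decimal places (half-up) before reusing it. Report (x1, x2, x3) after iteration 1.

Iteration 1:
  x1: GS value = (-4 - (-3)·-3.000 - (3)·0.000) / (9) = -1.444;  x1 ← (1−ω)·0.000 + ω·-1.444 = -1.805
  x2: GS value = (3 - (-1)·-1.805 - (1)·0.000) / (5) = 0.239;  x2 ← (1−ω)·-3.000 + ω·0.239 = 1.049
  x3: GS value = (11 - (-1)·-1.805 - (3)·1.049) / (6) = 1.008;  x3 ← (1−ω)·0.000 + ω·1.008 = 1.260

(-1.805, 1.049, 1.260)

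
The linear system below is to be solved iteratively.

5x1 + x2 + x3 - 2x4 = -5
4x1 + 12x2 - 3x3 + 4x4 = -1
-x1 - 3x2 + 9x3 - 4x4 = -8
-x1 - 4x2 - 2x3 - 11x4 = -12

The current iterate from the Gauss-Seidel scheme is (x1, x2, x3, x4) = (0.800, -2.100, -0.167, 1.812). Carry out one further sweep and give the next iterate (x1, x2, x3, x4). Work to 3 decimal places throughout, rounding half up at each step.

(0.178, -0.788, -0.326, 1.421)

One sweep:
  x1 = (-5 - (1)·-2.100 - (1)·-0.167 - (-2)·1.812) / (5) = 0.178
  x2 = (-1 - (4)·0.178 - (-3)·-0.167 - (4)·1.812) / (12) = -0.788
  x3 = (-8 - (-1)·0.178 - (-3)·-0.788 - (-4)·1.812) / (9) = -0.326
  x4 = (-12 - (-1)·0.178 - (-4)·-0.788 - (-2)·-0.326) / (-11) = 1.421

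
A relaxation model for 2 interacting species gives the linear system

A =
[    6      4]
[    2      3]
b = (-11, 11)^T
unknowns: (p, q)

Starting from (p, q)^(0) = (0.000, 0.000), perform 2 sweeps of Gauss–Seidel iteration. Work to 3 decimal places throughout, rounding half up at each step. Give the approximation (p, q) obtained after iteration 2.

(-5.093, 7.062)

Iteration 1:
  p = (-11 - (4)·0.000) / (6) = -1.833
  q = (11 - (2)·-1.833) / (3) = 4.889
Iteration 2:
  p = (-11 - (4)·4.889) / (6) = -5.093
  q = (11 - (2)·-5.093) / (3) = 7.062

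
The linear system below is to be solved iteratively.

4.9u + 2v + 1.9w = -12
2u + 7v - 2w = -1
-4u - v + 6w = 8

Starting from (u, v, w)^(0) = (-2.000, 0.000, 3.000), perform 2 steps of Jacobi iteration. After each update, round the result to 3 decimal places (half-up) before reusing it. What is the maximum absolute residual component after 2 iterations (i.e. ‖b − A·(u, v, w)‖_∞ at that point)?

2.995

Iteration 1:
  u = (-12 - (2)·0.000 - (1.9)·3.000) / (4.9) = -3.612
  v = (-1 - (2)·-2.000 - (-2)·3.000) / (7) = 1.286
  w = (8 - (-4)·-2.000 - (-1)·0.000) / (6) = 0.000
Iteration 2:
  u = (-12 - (2)·1.286 - (1.9)·0.000) / (4.9) = -2.974
  v = (-1 - (2)·-3.612 - (-2)·0.000) / (7) = 0.889
  w = (8 - (-4)·-3.612 - (-1)·1.286) / (6) = -0.860
Residual b − A·x = (2.429, -2.995, 2.153); ∞-norm = 2.995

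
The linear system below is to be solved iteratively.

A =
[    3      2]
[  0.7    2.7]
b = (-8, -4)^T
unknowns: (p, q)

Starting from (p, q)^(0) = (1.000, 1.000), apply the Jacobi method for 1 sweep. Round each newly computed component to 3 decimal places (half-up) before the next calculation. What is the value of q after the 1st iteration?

-1.741

Iteration 1:
  p = (-8 - (2)·1.000) / (3) = -3.333
  q = (-4 - (0.7)·1.000) / (2.7) = -1.741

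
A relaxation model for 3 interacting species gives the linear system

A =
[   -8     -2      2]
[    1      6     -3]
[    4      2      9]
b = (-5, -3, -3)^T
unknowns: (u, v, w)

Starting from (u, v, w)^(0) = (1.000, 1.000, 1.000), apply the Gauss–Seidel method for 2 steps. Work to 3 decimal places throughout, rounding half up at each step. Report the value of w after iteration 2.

Iteration 1:
  u = (-5 - (-2)·1.000 - (2)·1.000) / (-8) = 0.625
  v = (-3 - (1)·0.625 - (-3)·1.000) / (6) = -0.104
  w = (-3 - (4)·0.625 - (2)·-0.104) / (9) = -0.588
Iteration 2:
  u = (-5 - (-2)·-0.104 - (2)·-0.588) / (-8) = 0.504
  v = (-3 - (1)·0.504 - (-3)·-0.588) / (6) = -0.878
  w = (-3 - (4)·0.504 - (2)·-0.878) / (9) = -0.362

-0.362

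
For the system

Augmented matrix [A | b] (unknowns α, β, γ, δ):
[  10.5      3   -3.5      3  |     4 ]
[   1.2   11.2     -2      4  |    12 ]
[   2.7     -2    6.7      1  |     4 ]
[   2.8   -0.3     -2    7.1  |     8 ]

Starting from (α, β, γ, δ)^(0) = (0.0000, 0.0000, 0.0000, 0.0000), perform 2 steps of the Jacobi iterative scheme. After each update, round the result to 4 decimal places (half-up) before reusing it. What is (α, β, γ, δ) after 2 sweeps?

(-0.0481, 0.7348, 0.5951, 1.1899)

Iteration 1:
  α = (4 - (3)·0.0000 - (-3.5)·0.0000 - (3)·0.0000) / (10.5) = 0.3810
  β = (12 - (1.2)·0.0000 - (-2)·0.0000 - (4)·0.0000) / (11.2) = 1.0714
  γ = (4 - (2.7)·0.0000 - (-2)·0.0000 - (1)·0.0000) / (6.7) = 0.5970
  δ = (8 - (2.8)·0.0000 - (-0.3)·0.0000 - (-2)·0.0000) / (7.1) = 1.1268
Iteration 2:
  α = (4 - (3)·1.0714 - (-3.5)·0.5970 - (3)·1.1268) / (10.5) = -0.0481
  β = (12 - (1.2)·0.3810 - (-2)·0.5970 - (4)·1.1268) / (11.2) = 0.7348
  γ = (4 - (2.7)·0.3810 - (-2)·1.0714 - (1)·1.1268) / (6.7) = 0.5951
  δ = (8 - (2.8)·0.3810 - (-0.3)·1.0714 - (-2)·0.5970) / (7.1) = 1.1899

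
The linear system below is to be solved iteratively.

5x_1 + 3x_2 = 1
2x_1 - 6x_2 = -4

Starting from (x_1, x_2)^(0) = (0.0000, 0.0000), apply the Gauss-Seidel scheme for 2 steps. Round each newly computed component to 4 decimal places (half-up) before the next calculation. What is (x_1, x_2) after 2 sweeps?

Iteration 1:
  x_1 = (1 - (3)·0.0000) / (5) = 0.2000
  x_2 = (-4 - (2)·0.2000) / (-6) = 0.7333
Iteration 2:
  x_1 = (1 - (3)·0.7333) / (5) = -0.2400
  x_2 = (-4 - (2)·-0.2400) / (-6) = 0.5867

(-0.2400, 0.5867)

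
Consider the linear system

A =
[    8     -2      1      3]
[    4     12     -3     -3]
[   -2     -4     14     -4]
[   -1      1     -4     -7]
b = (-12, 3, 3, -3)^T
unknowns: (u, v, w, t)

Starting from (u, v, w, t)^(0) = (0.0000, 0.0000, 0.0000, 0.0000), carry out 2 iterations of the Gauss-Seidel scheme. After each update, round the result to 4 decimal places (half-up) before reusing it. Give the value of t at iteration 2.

0.5371

Iteration 1:
  u = (-12 - (-2)·0.0000 - (1)·0.0000 - (3)·0.0000) / (8) = -1.5000
  v = (3 - (4)·-1.5000 - (-3)·0.0000 - (-3)·0.0000) / (12) = 0.7500
  w = (3 - (-2)·-1.5000 - (-4)·0.7500 - (-4)·0.0000) / (14) = 0.2143
  t = (-3 - (-1)·-1.5000 - (1)·0.7500 - (-4)·0.2143) / (-7) = 0.6275
Iteration 2:
  u = (-12 - (-2)·0.7500 - (1)·0.2143 - (3)·0.6275) / (8) = -1.5746
  v = (3 - (4)·-1.5746 - (-3)·0.2143 - (-3)·0.6275) / (12) = 0.9853
  w = (3 - (-2)·-1.5746 - (-4)·0.9853 - (-4)·0.6275) / (14) = 0.4501
  t = (-3 - (-1)·-1.5746 - (1)·0.9853 - (-4)·0.4501) / (-7) = 0.5371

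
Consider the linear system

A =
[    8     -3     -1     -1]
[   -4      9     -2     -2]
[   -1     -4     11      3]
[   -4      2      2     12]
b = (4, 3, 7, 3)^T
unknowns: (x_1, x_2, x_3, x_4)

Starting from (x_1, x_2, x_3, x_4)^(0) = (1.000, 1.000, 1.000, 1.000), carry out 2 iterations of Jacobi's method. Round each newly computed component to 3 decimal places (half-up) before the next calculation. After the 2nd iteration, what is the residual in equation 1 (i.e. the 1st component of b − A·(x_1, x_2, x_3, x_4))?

-0.123

Iteration 1:
  x_1 = (4 - (-3)·1.000 - (-1)·1.000 - (-1)·1.000) / (8) = 1.125
  x_2 = (3 - (-4)·1.000 - (-2)·1.000 - (-2)·1.000) / (9) = 1.222
  x_3 = (7 - (-1)·1.000 - (-4)·1.000 - (3)·1.000) / (11) = 0.818
  x_4 = (3 - (-4)·1.000 - (2)·1.000 - (2)·1.000) / (12) = 0.250
Iteration 2:
  x_1 = (4 - (-3)·1.222 - (-1)·0.818 - (-1)·0.250) / (8) = 1.092
  x_2 = (3 - (-4)·1.125 - (-2)·0.818 - (-2)·0.250) / (9) = 1.071
  x_3 = (7 - (-1)·1.125 - (-4)·1.222 - (3)·0.250) / (11) = 1.115
  x_4 = (3 - (-4)·1.125 - (2)·1.222 - (2)·0.818) / (12) = 0.285
Residual b − A·x = (-0.123, 0.529, -0.744, -0.424)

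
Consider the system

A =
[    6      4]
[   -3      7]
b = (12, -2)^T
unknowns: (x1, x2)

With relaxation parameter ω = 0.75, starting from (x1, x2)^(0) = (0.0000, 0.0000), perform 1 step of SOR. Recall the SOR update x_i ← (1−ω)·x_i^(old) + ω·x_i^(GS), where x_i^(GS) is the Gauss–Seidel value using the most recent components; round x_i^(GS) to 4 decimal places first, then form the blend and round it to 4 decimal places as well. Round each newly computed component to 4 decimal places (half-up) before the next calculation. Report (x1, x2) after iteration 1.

Iteration 1:
  x1: GS value = (12 - (4)·0.0000) / (6) = 2.0000;  x1 ← (1−ω)·0.0000 + ω·2.0000 = 1.5000
  x2: GS value = (-2 - (-3)·1.5000) / (7) = 0.3571;  x2 ← (1−ω)·0.0000 + ω·0.3571 = 0.2678

(1.5000, 0.2678)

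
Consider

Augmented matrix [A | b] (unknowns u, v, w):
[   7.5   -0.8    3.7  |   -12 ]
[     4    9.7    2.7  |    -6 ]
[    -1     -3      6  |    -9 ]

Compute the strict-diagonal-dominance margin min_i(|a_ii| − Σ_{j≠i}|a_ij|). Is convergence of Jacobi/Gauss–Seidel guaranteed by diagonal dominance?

2

row 1: |7.5| − (0.8+3.7) = 3
row 2: |9.7| − (4+2.7) = 3
row 3: |6| − (1+3) = 2
minimum over rows = 2 → strictly diagonally dominant (convergence guaranteed)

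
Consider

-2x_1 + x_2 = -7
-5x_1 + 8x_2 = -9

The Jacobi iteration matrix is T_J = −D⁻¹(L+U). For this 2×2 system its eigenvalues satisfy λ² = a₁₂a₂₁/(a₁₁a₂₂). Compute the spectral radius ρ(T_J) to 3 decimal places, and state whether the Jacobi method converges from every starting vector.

0.559

a₁₂a₂₁/(a₁₁a₂₂) = (1)·(-5) / ((-2)·(8)) = 0.312500
ρ = √|0.312500| = √0.312500 = 0.559
ρ < 1, so Jacobi converges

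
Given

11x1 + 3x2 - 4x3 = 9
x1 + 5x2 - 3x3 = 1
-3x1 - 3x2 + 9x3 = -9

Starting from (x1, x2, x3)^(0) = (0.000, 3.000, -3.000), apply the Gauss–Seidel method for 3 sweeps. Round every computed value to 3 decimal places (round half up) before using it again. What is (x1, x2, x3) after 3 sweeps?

(0.671, -0.628, -0.986)

Iteration 1:
  x1 = (9 - (3)·3.000 - (-4)·-3.000) / (11) = -1.091
  x2 = (1 - (1)·-1.091 - (-3)·-3.000) / (5) = -1.382
  x3 = (-9 - (-3)·-1.091 - (-3)·-1.382) / (9) = -1.824
Iteration 2:
  x1 = (9 - (3)·-1.382 - (-4)·-1.824) / (11) = 0.532
  x2 = (1 - (1)·0.532 - (-3)·-1.824) / (5) = -1.001
  x3 = (-9 - (-3)·0.532 - (-3)·-1.001) / (9) = -1.156
Iteration 3:
  x1 = (9 - (3)·-1.001 - (-4)·-1.156) / (11) = 0.671
  x2 = (1 - (1)·0.671 - (-3)·-1.156) / (5) = -0.628
  x3 = (-9 - (-3)·0.671 - (-3)·-0.628) / (9) = -0.986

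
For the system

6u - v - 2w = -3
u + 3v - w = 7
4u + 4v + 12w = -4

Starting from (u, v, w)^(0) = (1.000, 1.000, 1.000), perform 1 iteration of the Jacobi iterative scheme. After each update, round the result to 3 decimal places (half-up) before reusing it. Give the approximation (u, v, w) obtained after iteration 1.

Iteration 1:
  u = (-3 - (-1)·1.000 - (-2)·1.000) / (6) = 0.000
  v = (7 - (1)·1.000 - (-1)·1.000) / (3) = 2.333
  w = (-4 - (4)·1.000 - (4)·1.000) / (12) = -1.000

(0.000, 2.333, -1.000)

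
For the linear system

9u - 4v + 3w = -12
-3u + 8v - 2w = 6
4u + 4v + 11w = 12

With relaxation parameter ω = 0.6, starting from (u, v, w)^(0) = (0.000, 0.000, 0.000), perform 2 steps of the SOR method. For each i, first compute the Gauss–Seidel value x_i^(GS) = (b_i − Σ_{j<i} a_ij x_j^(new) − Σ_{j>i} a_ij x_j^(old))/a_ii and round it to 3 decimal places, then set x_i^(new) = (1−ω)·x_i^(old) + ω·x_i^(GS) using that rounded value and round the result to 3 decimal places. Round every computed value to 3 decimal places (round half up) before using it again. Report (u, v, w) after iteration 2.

(-1.202, 0.403, 1.137)

Iteration 1:
  u: GS value = (-12 - (-4)·0.000 - (3)·0.000) / (9) = -1.333;  u ← (1−ω)·0.000 + ω·-1.333 = -0.800
  v: GS value = (6 - (-3)·-0.800 - (-2)·0.000) / (8) = 0.450;  v ← (1−ω)·0.000 + ω·0.450 = 0.270
  w: GS value = (12 - (4)·-0.800 - (4)·0.270) / (11) = 1.284;  w ← (1−ω)·0.000 + ω·1.284 = 0.770
Iteration 2:
  u: GS value = (-12 - (-4)·0.270 - (3)·0.770) / (9) = -1.470;  u ← (1−ω)·-0.800 + ω·-1.470 = -1.202
  v: GS value = (6 - (-3)·-1.202 - (-2)·0.770) / (8) = 0.492;  v ← (1−ω)·0.270 + ω·0.492 = 0.403
  w: GS value = (12 - (4)·-1.202 - (4)·0.403) / (11) = 1.381;  w ← (1−ω)·0.770 + ω·1.381 = 1.137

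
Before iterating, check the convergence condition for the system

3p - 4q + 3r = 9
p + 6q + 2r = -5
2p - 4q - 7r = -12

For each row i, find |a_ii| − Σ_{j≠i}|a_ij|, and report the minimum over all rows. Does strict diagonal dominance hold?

row 1: |3| − (4+3) = -4
row 2: |6| − (1+2) = 3
row 3: |-7| − (2+4) = 1
minimum over rows = -4 → not strictly diagonally dominant

-4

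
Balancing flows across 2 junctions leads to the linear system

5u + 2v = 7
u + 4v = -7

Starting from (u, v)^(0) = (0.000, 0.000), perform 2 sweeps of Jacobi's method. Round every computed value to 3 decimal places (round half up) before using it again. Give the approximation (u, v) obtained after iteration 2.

(2.100, -2.100)

Iteration 1:
  u = (7 - (2)·0.000) / (5) = 1.400
  v = (-7 - (1)·0.000) / (4) = -1.750
Iteration 2:
  u = (7 - (2)·-1.750) / (5) = 2.100
  v = (-7 - (1)·1.400) / (4) = -2.100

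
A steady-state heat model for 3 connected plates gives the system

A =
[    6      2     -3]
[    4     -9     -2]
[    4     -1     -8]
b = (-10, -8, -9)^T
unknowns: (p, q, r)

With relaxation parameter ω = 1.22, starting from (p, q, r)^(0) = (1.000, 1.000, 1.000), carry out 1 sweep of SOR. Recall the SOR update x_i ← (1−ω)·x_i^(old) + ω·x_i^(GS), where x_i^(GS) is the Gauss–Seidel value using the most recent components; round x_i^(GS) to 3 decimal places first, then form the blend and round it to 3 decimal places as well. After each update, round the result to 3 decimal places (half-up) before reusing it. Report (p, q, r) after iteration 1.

(-2.050, -0.518, -0.019)

Iteration 1:
  p: GS value = (-10 - (2)·1.000 - (-3)·1.000) / (6) = -1.500;  p ← (1−ω)·1.000 + ω·-1.500 = -2.050
  q: GS value = (-8 - (4)·-2.050 - (-2)·1.000) / (-9) = -0.244;  q ← (1−ω)·1.000 + ω·-0.244 = -0.518
  r: GS value = (-9 - (4)·-2.050 - (-1)·-0.518) / (-8) = 0.165;  r ← (1−ω)·1.000 + ω·0.165 = -0.019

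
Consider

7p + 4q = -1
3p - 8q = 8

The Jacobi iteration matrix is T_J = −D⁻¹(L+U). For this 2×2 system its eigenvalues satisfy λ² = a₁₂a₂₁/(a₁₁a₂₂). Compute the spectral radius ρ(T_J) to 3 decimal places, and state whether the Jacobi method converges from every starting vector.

a₁₂a₂₁/(a₁₁a₂₂) = (4)·(3) / ((7)·(-8)) = -0.214286
ρ = √|-0.214286| = √0.214286 = 0.463
ρ < 1, so Jacobi converges

0.463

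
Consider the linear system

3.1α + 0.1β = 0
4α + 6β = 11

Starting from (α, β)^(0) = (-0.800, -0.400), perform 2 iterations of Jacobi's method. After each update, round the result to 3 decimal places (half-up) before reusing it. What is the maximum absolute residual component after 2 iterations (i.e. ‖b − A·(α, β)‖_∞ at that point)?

0.354

Iteration 1:
  α = (0 - (0.1)·-0.400) / (3.1) = 0.013
  β = (11 - (4)·-0.800) / (6) = 2.367
Iteration 2:
  α = (0 - (0.1)·2.367) / (3.1) = -0.076
  β = (11 - (4)·0.013) / (6) = 1.825
Residual b − A·x = (0.053, 0.354); ∞-norm = 0.354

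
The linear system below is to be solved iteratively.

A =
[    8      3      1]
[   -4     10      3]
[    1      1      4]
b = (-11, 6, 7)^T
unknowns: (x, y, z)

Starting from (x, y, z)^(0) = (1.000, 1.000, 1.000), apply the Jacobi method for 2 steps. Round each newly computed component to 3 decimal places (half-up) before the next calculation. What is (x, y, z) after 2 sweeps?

Iteration 1:
  x = (-11 - (3)·1.000 - (1)·1.000) / (8) = -1.875
  y = (6 - (-4)·1.000 - (3)·1.000) / (10) = 0.700
  z = (7 - (1)·1.000 - (1)·1.000) / (4) = 1.250
Iteration 2:
  x = (-11 - (3)·0.700 - (1)·1.250) / (8) = -1.794
  y = (6 - (-4)·-1.875 - (3)·1.250) / (10) = -0.525
  z = (7 - (1)·-1.875 - (1)·0.700) / (4) = 2.044

(-1.794, -0.525, 2.044)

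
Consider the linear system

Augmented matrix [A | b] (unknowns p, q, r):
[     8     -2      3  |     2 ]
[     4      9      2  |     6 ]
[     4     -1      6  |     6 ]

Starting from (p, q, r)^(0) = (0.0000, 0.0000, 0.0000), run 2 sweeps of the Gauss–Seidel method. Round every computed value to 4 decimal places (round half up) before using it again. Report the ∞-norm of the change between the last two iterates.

0.2083

Iteration 1:
  p = (2 - (-2)·0.0000 - (3)·0.0000) / (8) = 0.2500
  q = (6 - (4)·0.2500 - (2)·0.0000) / (9) = 0.5556
  r = (6 - (4)·0.2500 - (-1)·0.5556) / (6) = 0.9259
Iteration 2:
  p = (2 - (-2)·0.5556 - (3)·0.9259) / (8) = 0.0417
  q = (6 - (4)·0.0417 - (2)·0.9259) / (9) = 0.4424
  r = (6 - (4)·0.0417 - (-1)·0.4424) / (6) = 1.0459
Change: (-0.2083, -0.1132, 0.1200) → max |·| = 0.2083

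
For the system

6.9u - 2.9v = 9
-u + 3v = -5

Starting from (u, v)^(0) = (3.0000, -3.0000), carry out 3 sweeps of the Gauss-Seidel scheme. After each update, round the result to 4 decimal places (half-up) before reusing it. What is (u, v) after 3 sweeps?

Iteration 1:
  u = (9 - (-2.9)·-3.0000) / (6.9) = 0.0435
  v = (-5 - (-1)·0.0435) / (3) = -1.6522
Iteration 2:
  u = (9 - (-2.9)·-1.6522) / (6.9) = 0.6099
  v = (-5 - (-1)·0.6099) / (3) = -1.4634
Iteration 3:
  u = (9 - (-2.9)·-1.4634) / (6.9) = 0.6893
  v = (-5 - (-1)·0.6893) / (3) = -1.4369

(0.6893, -1.4369)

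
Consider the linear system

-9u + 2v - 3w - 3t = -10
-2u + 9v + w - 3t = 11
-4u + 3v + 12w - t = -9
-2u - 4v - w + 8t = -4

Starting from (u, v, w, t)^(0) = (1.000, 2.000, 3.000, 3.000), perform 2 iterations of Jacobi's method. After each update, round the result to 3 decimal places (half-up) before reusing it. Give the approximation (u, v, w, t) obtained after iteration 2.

Iteration 1:
  u = (-10 - (2)·2.000 - (-3)·3.000 - (-3)·3.000) / (-9) = -0.444
  v = (11 - (-2)·1.000 - (1)·3.000 - (-3)·3.000) / (9) = 2.111
  w = (-9 - (-4)·1.000 - (3)·2.000 - (-1)·3.000) / (12) = -0.667
  t = (-4 - (-2)·1.000 - (-4)·2.000 - (-1)·3.000) / (8) = 1.125
Iteration 2:
  u = (-10 - (2)·2.111 - (-3)·-0.667 - (-3)·1.125) / (-9) = 1.428
  v = (11 - (-2)·-0.444 - (1)·-0.667 - (-3)·1.125) / (9) = 1.573
  w = (-9 - (-4)·-0.444 - (3)·2.111 - (-1)·1.125) / (12) = -1.332
  t = (-4 - (-2)·-0.444 - (-4)·2.111 - (-1)·-0.667) / (8) = 0.361

(1.428, 1.573, -1.332, 0.361)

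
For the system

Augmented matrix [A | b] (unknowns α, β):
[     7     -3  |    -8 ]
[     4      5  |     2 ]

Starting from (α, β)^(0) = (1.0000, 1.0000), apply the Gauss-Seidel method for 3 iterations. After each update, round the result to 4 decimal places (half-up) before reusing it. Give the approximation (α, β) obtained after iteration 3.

(-0.7223, 0.9778)

Iteration 1:
  α = (-8 - (-3)·1.0000) / (7) = -0.7143
  β = (2 - (4)·-0.7143) / (5) = 0.9714
Iteration 2:
  α = (-8 - (-3)·0.9714) / (7) = -0.7265
  β = (2 - (4)·-0.7265) / (5) = 0.9812
Iteration 3:
  α = (-8 - (-3)·0.9812) / (7) = -0.7223
  β = (2 - (4)·-0.7223) / (5) = 0.9778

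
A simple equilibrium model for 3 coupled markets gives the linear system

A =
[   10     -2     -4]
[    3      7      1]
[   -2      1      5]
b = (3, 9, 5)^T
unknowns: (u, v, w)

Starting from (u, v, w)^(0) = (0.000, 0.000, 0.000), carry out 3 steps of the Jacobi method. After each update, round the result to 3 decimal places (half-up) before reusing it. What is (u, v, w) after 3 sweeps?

(0.848, 0.752, 1.180)

Iteration 1:
  u = (3 - (-2)·0.000 - (-4)·0.000) / (10) = 0.300
  v = (9 - (3)·0.000 - (1)·0.000) / (7) = 1.286
  w = (5 - (-2)·0.000 - (1)·0.000) / (5) = 1.000
Iteration 2:
  u = (3 - (-2)·1.286 - (-4)·1.000) / (10) = 0.957
  v = (9 - (3)·0.300 - (1)·1.000) / (7) = 1.014
  w = (5 - (-2)·0.300 - (1)·1.286) / (5) = 0.863
Iteration 3:
  u = (3 - (-2)·1.014 - (-4)·0.863) / (10) = 0.848
  v = (9 - (3)·0.957 - (1)·0.863) / (7) = 0.752
  w = (5 - (-2)·0.957 - (1)·1.014) / (5) = 1.180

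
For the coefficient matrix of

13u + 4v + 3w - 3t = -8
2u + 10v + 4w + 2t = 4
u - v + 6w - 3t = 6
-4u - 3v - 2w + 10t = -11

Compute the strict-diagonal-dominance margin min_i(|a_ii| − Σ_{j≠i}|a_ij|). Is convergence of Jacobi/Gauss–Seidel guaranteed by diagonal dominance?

row 1: |13| − (4+3+3) = 3
row 2: |10| − (2+4+2) = 2
row 3: |6| − (1+1+3) = 1
row 4: |10| − (4+3+2) = 1
minimum over rows = 1 → strictly diagonally dominant (convergence guaranteed)

1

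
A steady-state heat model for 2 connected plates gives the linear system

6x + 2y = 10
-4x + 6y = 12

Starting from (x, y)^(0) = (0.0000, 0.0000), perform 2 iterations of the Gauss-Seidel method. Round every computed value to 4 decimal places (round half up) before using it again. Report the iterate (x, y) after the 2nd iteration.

(0.6296, 2.4197)

Iteration 1:
  x = (10 - (2)·0.0000) / (6) = 1.6667
  y = (12 - (-4)·1.6667) / (6) = 3.1111
Iteration 2:
  x = (10 - (2)·3.1111) / (6) = 0.6296
  y = (12 - (-4)·0.6296) / (6) = 2.4197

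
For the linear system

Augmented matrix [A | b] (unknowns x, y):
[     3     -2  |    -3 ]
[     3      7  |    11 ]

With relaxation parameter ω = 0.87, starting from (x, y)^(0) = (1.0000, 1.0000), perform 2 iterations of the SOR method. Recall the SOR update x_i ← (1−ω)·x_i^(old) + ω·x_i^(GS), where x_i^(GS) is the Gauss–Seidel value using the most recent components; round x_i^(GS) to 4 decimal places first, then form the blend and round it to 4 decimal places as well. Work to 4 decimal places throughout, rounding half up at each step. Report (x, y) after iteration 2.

(0.0122, 1.5650)

Iteration 1:
  x: GS value = (-3 - (-2)·1.0000) / (3) = -0.3333;  x ← (1−ω)·1.0000 + ω·-0.3333 = -0.1600
  y: GS value = (11 - (3)·-0.1600) / (7) = 1.6400;  y ← (1−ω)·1.0000 + ω·1.6400 = 1.5568
Iteration 2:
  x: GS value = (-3 - (-2)·1.5568) / (3) = 0.0379;  x ← (1−ω)·-0.1600 + ω·0.0379 = 0.0122
  y: GS value = (11 - (3)·0.0122) / (7) = 1.5662;  y ← (1−ω)·1.5568 + ω·1.5662 = 1.5650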